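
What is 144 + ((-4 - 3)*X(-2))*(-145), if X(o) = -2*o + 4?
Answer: 8264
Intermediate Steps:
X(o) = 4 - 2*o
144 + ((-4 - 3)*X(-2))*(-145) = 144 + ((-4 - 3)*(4 - 2*(-2)))*(-145) = 144 - 7*(4 + 4)*(-145) = 144 - 7*8*(-145) = 144 - 56*(-145) = 144 + 8120 = 8264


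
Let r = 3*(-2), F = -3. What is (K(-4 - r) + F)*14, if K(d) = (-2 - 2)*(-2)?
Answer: 70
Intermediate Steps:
r = -6
K(d) = 8 (K(d) = -4*(-2) = 8)
(K(-4 - r) + F)*14 = (8 - 3)*14 = 5*14 = 70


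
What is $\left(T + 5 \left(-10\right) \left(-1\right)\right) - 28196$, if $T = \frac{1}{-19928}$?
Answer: $- \frac{560893489}{19928} \approx -28146.0$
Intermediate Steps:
$T = - \frac{1}{19928} \approx -5.0181 \cdot 10^{-5}$
$\left(T + 5 \left(-10\right) \left(-1\right)\right) - 28196 = \left(- \frac{1}{19928} + 5 \left(-10\right) \left(-1\right)\right) - 28196 = \left(- \frac{1}{19928} - -50\right) - 28196 = \left(- \frac{1}{19928} + 50\right) - 28196 = \frac{996399}{19928} - 28196 = - \frac{560893489}{19928}$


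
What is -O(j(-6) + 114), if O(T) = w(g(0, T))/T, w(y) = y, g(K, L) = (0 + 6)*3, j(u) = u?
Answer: -1/6 ≈ -0.16667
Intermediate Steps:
g(K, L) = 18 (g(K, L) = 6*3 = 18)
O(T) = 18/T
-O(j(-6) + 114) = -18/(-6 + 114) = -18/108 = -1*1/6 = -1/6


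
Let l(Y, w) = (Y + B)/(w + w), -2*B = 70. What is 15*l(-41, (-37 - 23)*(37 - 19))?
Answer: 19/36 ≈ 0.52778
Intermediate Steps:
B = -35 (B = -½*70 = -35)
l(Y, w) = (-35 + Y)/(2*w) (l(Y, w) = (Y - 35)/(w + w) = (-35 + Y)/((2*w)) = (-35 + Y)*(1/(2*w)) = (-35 + Y)/(2*w))
15*l(-41, (-37 - 23)*(37 - 19)) = 15*((-35 - 41)/(2*(((-37 - 23)*(37 - 19))))) = 15*((½)*(-76)/(-60*18)) = 15*((½)*(-76)/(-1080)) = 15*((½)*(-1/1080)*(-76)) = 15*(19/540) = 19/36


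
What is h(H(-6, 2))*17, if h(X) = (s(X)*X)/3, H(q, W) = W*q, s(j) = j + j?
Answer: 1632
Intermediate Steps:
s(j) = 2*j
h(X) = 2*X²/3 (h(X) = ((2*X)*X)/3 = (2*X²)*(⅓) = 2*X²/3)
h(H(-6, 2))*17 = (2*(2*(-6))²/3)*17 = ((⅔)*(-12)²)*17 = ((⅔)*144)*17 = 96*17 = 1632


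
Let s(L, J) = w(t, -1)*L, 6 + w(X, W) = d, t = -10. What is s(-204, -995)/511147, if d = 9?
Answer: -612/511147 ≈ -0.0011973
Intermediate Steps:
w(X, W) = 3 (w(X, W) = -6 + 9 = 3)
s(L, J) = 3*L
s(-204, -995)/511147 = (3*(-204))/511147 = -612*1/511147 = -612/511147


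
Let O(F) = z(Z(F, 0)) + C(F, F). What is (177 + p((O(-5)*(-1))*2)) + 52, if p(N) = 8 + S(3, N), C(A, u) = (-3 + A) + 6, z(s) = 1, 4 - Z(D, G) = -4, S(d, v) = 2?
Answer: 239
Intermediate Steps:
Z(D, G) = 8 (Z(D, G) = 4 - 1*(-4) = 4 + 4 = 8)
C(A, u) = 3 + A
O(F) = 4 + F (O(F) = 1 + (3 + F) = 4 + F)
p(N) = 10 (p(N) = 8 + 2 = 10)
(177 + p((O(-5)*(-1))*2)) + 52 = (177 + 10) + 52 = 187 + 52 = 239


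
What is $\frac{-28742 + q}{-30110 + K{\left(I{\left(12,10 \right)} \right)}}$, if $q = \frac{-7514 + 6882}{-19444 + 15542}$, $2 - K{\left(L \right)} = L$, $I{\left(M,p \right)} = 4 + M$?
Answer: $\frac{28037663}{29385962} \approx 0.95412$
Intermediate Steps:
$K{\left(L \right)} = 2 - L$
$q = \frac{316}{1951}$ ($q = - \frac{632}{-3902} = \left(-632\right) \left(- \frac{1}{3902}\right) = \frac{316}{1951} \approx 0.16197$)
$\frac{-28742 + q}{-30110 + K{\left(I{\left(12,10 \right)} \right)}} = \frac{-28742 + \frac{316}{1951}}{-30110 + \left(2 - \left(4 + 12\right)\right)} = - \frac{56075326}{1951 \left(-30110 + \left(2 - 16\right)\right)} = - \frac{56075326}{1951 \left(-30110 - 14\right)} = - \frac{56075326}{1951 \left(-30124\right)} = \left(- \frac{56075326}{1951}\right) \left(- \frac{1}{30124}\right) = \frac{28037663}{29385962}$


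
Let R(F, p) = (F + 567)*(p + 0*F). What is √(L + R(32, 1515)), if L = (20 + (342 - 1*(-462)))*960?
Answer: 15*√7549 ≈ 1303.3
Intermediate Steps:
L = 791040 (L = (20 + (342 + 462))*960 = (20 + 804)*960 = 824*960 = 791040)
R(F, p) = p*(567 + F) (R(F, p) = (567 + F)*(p + 0) = (567 + F)*p = p*(567 + F))
√(L + R(32, 1515)) = √(791040 + 1515*(567 + 32)) = √(791040 + 1515*599) = √(791040 + 907485) = √1698525 = 15*√7549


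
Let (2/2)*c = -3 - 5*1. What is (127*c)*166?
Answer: -168656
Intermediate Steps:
c = -8 (c = -3 - 5*1 = -3 - 5 = -8)
(127*c)*166 = (127*(-8))*166 = -1016*166 = -168656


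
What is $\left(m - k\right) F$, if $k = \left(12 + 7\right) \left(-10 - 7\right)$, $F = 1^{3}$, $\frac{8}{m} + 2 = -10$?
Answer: $\frac{967}{3} \approx 322.33$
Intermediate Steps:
$m = - \frac{2}{3}$ ($m = \frac{8}{-2 - 10} = \frac{8}{-12} = 8 \left(- \frac{1}{12}\right) = - \frac{2}{3} \approx -0.66667$)
$F = 1$
$k = -323$ ($k = 19 \left(-17\right) = -323$)
$\left(m - k\right) F = \left(- \frac{2}{3} - -323\right) 1 = \left(- \frac{2}{3} + 323\right) 1 = \frac{967}{3} \cdot 1 = \frac{967}{3}$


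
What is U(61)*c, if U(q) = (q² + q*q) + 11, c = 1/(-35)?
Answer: -7453/35 ≈ -212.94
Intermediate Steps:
c = -1/35 ≈ -0.028571
U(q) = 11 + 2*q² (U(q) = (q² + q²) + 11 = 2*q² + 11 = 11 + 2*q²)
U(61)*c = (11 + 2*61²)*(-1/35) = (11 + 2*3721)*(-1/35) = (11 + 7442)*(-1/35) = 7453*(-1/35) = -7453/35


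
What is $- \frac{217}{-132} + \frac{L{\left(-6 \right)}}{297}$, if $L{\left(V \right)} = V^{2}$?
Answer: $\frac{233}{132} \approx 1.7652$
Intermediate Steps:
$- \frac{217}{-132} + \frac{L{\left(-6 \right)}}{297} = - \frac{217}{-132} + \frac{\left(-6\right)^{2}}{297} = \left(-217\right) \left(- \frac{1}{132}\right) + 36 \cdot \frac{1}{297} = \frac{217}{132} + \frac{4}{33} = \frac{233}{132}$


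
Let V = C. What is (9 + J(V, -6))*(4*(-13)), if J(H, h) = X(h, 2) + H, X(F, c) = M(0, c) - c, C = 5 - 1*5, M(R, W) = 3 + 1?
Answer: -572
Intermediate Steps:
M(R, W) = 4
C = 0 (C = 5 - 5 = 0)
X(F, c) = 4 - c
V = 0
J(H, h) = 2 + H (J(H, h) = (4 - 1*2) + H = (4 - 2) + H = 2 + H)
(9 + J(V, -6))*(4*(-13)) = (9 + (2 + 0))*(4*(-13)) = (9 + 2)*(-52) = 11*(-52) = -572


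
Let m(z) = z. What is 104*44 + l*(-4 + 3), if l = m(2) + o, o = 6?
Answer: 4568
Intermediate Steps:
l = 8 (l = 2 + 6 = 8)
104*44 + l*(-4 + 3) = 104*44 + 8*(-4 + 3) = 4576 + 8*(-1) = 4576 - 8 = 4568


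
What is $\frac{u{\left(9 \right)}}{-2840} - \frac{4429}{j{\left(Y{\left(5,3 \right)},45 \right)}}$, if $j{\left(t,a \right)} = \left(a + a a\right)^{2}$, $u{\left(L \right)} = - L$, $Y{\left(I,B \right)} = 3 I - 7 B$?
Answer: $\frac{1299287}{608455800} \approx 0.0021354$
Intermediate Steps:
$Y{\left(I,B \right)} = - 7 B + 3 I$
$j{\left(t,a \right)} = \left(a + a^{2}\right)^{2}$
$\frac{u{\left(9 \right)}}{-2840} - \frac{4429}{j{\left(Y{\left(5,3 \right)},45 \right)}} = \frac{\left(-1\right) 9}{-2840} - \frac{4429}{45^{2} \left(1 + 45\right)^{2}} = \left(-9\right) \left(- \frac{1}{2840}\right) - \frac{4429}{2025 \cdot 46^{2}} = \frac{9}{2840} - \frac{4429}{2025 \cdot 2116} = \frac{9}{2840} - \frac{4429}{4284900} = \frac{1299287}{608455800}$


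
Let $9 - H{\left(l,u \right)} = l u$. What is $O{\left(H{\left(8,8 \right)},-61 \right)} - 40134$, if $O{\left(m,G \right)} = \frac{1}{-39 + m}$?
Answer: $- \frac{3772597}{94} \approx -40134.0$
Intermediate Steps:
$H{\left(l,u \right)} = 9 - l u$
$O{\left(H{\left(8,8 \right)},-61 \right)} - 40134 = \frac{1}{-39 + \left(9 - 8 \cdot 8\right)} - 40134 = \frac{1}{-39 + \left(9 - 64\right)} - 40134 = \frac{1}{-39 - 55} - 40134 = \frac{1}{-94} - 40134 = - \frac{1}{94} - 40134 = - \frac{3772597}{94}$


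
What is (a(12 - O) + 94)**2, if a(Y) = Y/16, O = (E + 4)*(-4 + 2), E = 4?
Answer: 146689/16 ≈ 9168.1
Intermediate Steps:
O = -16 (O = (4 + 4)*(-4 + 2) = 8*(-2) = -16)
a(Y) = Y/16 (a(Y) = Y*(1/16) = Y/16)
(a(12 - O) + 94)**2 = ((12 - 1*(-16))/16 + 94)**2 = ((12 + 16)/16 + 94)**2 = ((1/16)*28 + 94)**2 = (7/4 + 94)**2 = (383/4)**2 = 146689/16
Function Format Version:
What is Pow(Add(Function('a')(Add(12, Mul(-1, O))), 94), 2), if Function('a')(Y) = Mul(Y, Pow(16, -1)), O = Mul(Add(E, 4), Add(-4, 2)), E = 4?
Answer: Rational(146689, 16) ≈ 9168.1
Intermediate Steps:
O = -16 (O = Mul(Add(4, 4), Add(-4, 2)) = Mul(8, -2) = -16)
Function('a')(Y) = Mul(Rational(1, 16), Y) (Function('a')(Y) = Mul(Y, Rational(1, 16)) = Mul(Rational(1, 16), Y))
Pow(Add(Function('a')(Add(12, Mul(-1, O))), 94), 2) = Pow(Add(Mul(Rational(1, 16), Add(12, Mul(-1, -16))), 94), 2) = Pow(Add(Mul(Rational(1, 16), Add(12, 16)), 94), 2) = Pow(Add(Mul(Rational(1, 16), 28), 94), 2) = Pow(Add(Rational(7, 4), 94), 2) = Pow(Rational(383, 4), 2) = Rational(146689, 16)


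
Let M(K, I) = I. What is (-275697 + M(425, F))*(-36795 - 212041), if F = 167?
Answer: 68561783080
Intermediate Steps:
(-275697 + M(425, F))*(-36795 - 212041) = (-275697 + 167)*(-36795 - 212041) = -275530*(-248836) = 68561783080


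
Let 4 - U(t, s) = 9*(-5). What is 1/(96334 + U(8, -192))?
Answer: 1/96383 ≈ 1.0375e-5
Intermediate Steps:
U(t, s) = 49 (U(t, s) = 4 - 9*(-5) = 4 - 1*(-45) = 4 + 45 = 49)
1/(96334 + U(8, -192)) = 1/(96334 + 49) = 1/96383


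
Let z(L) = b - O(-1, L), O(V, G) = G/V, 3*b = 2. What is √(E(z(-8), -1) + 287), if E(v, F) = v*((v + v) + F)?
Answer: √3617/3 ≈ 20.047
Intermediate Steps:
b = ⅔ (b = (⅓)*2 = ⅔ ≈ 0.66667)
z(L) = ⅔ + L (z(L) = ⅔ - L/(-1) = ⅔ - L*(-1) = ⅔ - (-1)*L = ⅔ + L)
E(v, F) = v*(F + 2*v) (E(v, F) = v*(2*v + F) = v*(F + 2*v))
√(E(z(-8), -1) + 287) = √((⅔ - 8)*(-1 + 2*(⅔ - 8)) + 287) = √(-22*(-1 + 2*(-22/3))/3 + 287) = √(-22*(-1 - 44/3)/3 + 287) = √(-22/3*(-47/3) + 287) = √(1034/9 + 287) = √(3617/9) = √3617/3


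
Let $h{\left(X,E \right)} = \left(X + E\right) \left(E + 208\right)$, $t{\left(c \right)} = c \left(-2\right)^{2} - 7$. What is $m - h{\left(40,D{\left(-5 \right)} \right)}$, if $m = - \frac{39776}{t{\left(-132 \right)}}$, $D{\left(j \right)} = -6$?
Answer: $- \frac{3634604}{535} \approx -6793.6$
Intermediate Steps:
$t{\left(c \right)} = -7 + 4 c$ ($t{\left(c \right)} = c 4 - 7 = 4 c - 7 = -7 + 4 c$)
$h{\left(X,E \right)} = \left(208 + E\right) \left(E + X\right)$ ($h{\left(X,E \right)} = \left(E + X\right) \left(208 + E\right) = \left(208 + E\right) \left(E + X\right)$)
$m = \frac{39776}{535}$ ($m = - \frac{39776}{-7 + 4 \left(-132\right)} = - \frac{39776}{-7 - 528} = - \frac{39776}{-535} = \left(-39776\right) \left(- \frac{1}{535}\right) = \frac{39776}{535} \approx 74.348$)
$m - h{\left(40,D{\left(-5 \right)} \right)} = \frac{39776}{535} - \left(\left(-6\right)^{2} + 208 \left(-6\right) + 208 \cdot 40 - 240\right) = \frac{39776}{535} - \left(36 - 1248 + 8320 - 240\right) = \frac{39776}{535} - 6868 = - \frac{3634604}{535}$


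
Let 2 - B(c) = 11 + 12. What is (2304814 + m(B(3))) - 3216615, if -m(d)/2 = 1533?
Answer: -914867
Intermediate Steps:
B(c) = -21 (B(c) = 2 - (11 + 12) = 2 - 1*23 = 2 - 23 = -21)
m(d) = -3066 (m(d) = -2*1533 = -3066)
(2304814 + m(B(3))) - 3216615 = (2304814 - 3066) - 3216615 = 2301748 - 3216615 = -914867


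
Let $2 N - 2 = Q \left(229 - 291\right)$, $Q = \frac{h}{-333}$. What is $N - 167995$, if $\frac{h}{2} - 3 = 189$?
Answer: $- \frac{18643366}{111} \approx -1.6796 \cdot 10^{5}$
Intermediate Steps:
$h = 384$ ($h = 6 + 2 \cdot 189 = 6 + 378 = 384$)
$Q = - \frac{128}{111}$ ($Q = \frac{384}{-333} = 384 \left(- \frac{1}{333}\right) = - \frac{128}{111} \approx -1.1532$)
$N = \frac{4079}{111}$ ($N = 1 + \frac{\left(- \frac{128}{111}\right) \left(229 - 291\right)}{2} = 1 + \frac{\left(- \frac{128}{111}\right) \left(-62\right)}{2} = 1 + \frac{1}{2} \cdot \frac{7936}{111} = 1 + \frac{3968}{111} = \frac{4079}{111} \approx 36.748$)
$N - 167995 = \frac{4079}{111} - 167995 = - \frac{18643366}{111}$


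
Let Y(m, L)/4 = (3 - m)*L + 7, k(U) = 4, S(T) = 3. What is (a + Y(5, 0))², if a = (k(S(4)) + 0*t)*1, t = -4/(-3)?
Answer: 1024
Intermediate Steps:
t = 4/3 (t = -4*(-⅓) = 4/3 ≈ 1.3333)
Y(m, L) = 28 + 4*L*(3 - m) (Y(m, L) = 4*((3 - m)*L + 7) = 4*(L*(3 - m) + 7) = 4*(7 + L*(3 - m)) = 28 + 4*L*(3 - m))
a = 4 (a = (4 + 0*(4/3))*1 = (4 + 0)*1 = 4*1 = 4)
(a + Y(5, 0))² = (4 + (28 + 12*0 - 4*0*5))² = (4 + (28 + 0 + 0))² = (4 + 28)² = 32² = 1024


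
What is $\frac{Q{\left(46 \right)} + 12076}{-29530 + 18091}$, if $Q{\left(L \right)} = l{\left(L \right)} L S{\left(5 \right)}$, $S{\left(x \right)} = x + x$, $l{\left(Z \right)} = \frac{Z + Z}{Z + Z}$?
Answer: $- \frac{12536}{11439} \approx -1.0959$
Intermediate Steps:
$l{\left(Z \right)} = 1$ ($l{\left(Z \right)} = \frac{2 Z}{2 Z} = 2 Z \frac{1}{2 Z} = 1$)
$S{\left(x \right)} = 2 x$
$Q{\left(L \right)} = 10 L$ ($Q{\left(L \right)} = 1 L 2 \cdot 5 = L 10 = 10 L$)
$\frac{Q{\left(46 \right)} + 12076}{-29530 + 18091} = \frac{10 \cdot 46 + 12076}{-29530 + 18091} = \frac{460 + 12076}{-11439} = 12536 \left(- \frac{1}{11439}\right) = - \frac{12536}{11439}$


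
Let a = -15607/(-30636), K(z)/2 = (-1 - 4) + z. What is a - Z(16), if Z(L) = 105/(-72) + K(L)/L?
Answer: 4540/7659 ≈ 0.59277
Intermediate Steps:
K(z) = -10 + 2*z (K(z) = 2*((-1 - 4) + z) = 2*(-5 + z) = -10 + 2*z)
Z(L) = -35/24 + (-10 + 2*L)/L (Z(L) = 105/(-72) + (-10 + 2*L)/L = 105*(-1/72) + (-10 + 2*L)/L = -35/24 + (-10 + 2*L)/L)
a = 15607/30636 (a = -15607*(-1/30636) = 15607/30636 ≈ 0.50943)
a - Z(16) = 15607/30636 - (13/24 - 10/16) = 15607/30636 - (13/24 - 10*1/16) = 15607/30636 - (13/24 - 5/8) = 15607/30636 - 1*(-1/12) = 15607/30636 + 1/12 = 4540/7659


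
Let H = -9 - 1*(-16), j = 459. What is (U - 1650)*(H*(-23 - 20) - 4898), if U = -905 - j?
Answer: 15669786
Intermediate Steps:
H = 7 (H = -9 + 16 = 7)
U = -1364 (U = -905 - 1*459 = -905 - 459 = -1364)
(U - 1650)*(H*(-23 - 20) - 4898) = (-1364 - 1650)*(7*(-23 - 20) - 4898) = -3014*(7*(-43) - 4898) = -3014*(-301 - 4898) = -3014*(-5199) = 15669786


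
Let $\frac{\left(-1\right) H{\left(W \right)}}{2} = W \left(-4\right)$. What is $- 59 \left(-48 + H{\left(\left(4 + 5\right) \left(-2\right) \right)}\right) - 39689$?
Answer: $-28361$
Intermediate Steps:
$H{\left(W \right)} = 8 W$ ($H{\left(W \right)} = - 2 W \left(-4\right) = - 2 \left(- 4 W\right) = 8 W$)
$- 59 \left(-48 + H{\left(\left(4 + 5\right) \left(-2\right) \right)}\right) - 39689 = - 59 \left(-48 + 8 \left(4 + 5\right) \left(-2\right)\right) - 39689 = - 59 \left(-48 + 8 \cdot 9 \left(-2\right)\right) - 39689 = - 59 \left(-48 + 8 \left(-18\right)\right) - 39689 = - 59 \left(-48 - 144\right) - 39689 = \left(-59\right) \left(-192\right) - 39689 = 11328 - 39689 = -28361$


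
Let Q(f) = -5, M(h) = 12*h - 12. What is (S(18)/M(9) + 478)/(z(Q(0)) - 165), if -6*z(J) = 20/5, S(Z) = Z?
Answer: -3279/1136 ≈ -2.8864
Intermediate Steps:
M(h) = -12 + 12*h
z(J) = -⅔ (z(J) = -10/(3*5) = -⅙*4 = -⅔)
(S(18)/M(9) + 478)/(z(Q(0)) - 165) = (18/(-12 + 12*9) + 478)/(-⅔ - 165) = (18/(-12 + 108) + 478)/(-497/3) = (18/96 + 478)*(-3/497) = (18*(1/96) + 478)*(-3/497) = (3/16 + 478)*(-3/497) = (7651/16)*(-3/497) = -3279/1136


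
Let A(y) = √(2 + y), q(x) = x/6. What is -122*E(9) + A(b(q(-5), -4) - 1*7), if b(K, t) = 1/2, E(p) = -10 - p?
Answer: 2318 + 3*I*√2/2 ≈ 2318.0 + 2.1213*I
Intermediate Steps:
q(x) = x/6 (q(x) = x*(⅙) = x/6)
b(K, t) = ½
-122*E(9) + A(b(q(-5), -4) - 1*7) = -122*(-10 - 1*9) + √(2 + (½ - 1*7)) = -122*(-10 - 9) + √(2 + (½ - 7)) = -122*(-19) + √(2 - 13/2) = 2318 + √(-9/2) = 2318 + 3*I*√2/2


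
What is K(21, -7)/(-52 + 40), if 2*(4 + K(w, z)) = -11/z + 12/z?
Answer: 19/56 ≈ 0.33929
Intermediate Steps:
K(w, z) = -4 + 1/(2*z) (K(w, z) = -4 + (-11/z + 12/z)/2 = -4 + 1/(2*z))
K(21, -7)/(-52 + 40) = (-4 + (½)/(-7))/(-52 + 40) = (-4 + (½)*(-⅐))/(-12) = (-4 - 1/14)*(-1/12) = -57/14*(-1/12) = 19/56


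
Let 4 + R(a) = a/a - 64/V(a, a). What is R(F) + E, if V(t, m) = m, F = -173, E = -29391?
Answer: -5085098/173 ≈ -29394.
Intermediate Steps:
R(a) = -3 - 64/a (R(a) = -4 + (a/a - 64/a) = -4 + (1 - 64/a) = -3 - 64/a)
R(F) + E = (-3 - 64/(-173)) - 29391 = (-3 - 64*(-1/173)) - 29391 = (-3 + 64/173) - 29391 = -455/173 - 29391 = -5085098/173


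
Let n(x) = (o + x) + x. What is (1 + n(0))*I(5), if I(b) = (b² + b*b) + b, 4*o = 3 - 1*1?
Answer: 165/2 ≈ 82.500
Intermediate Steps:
o = ½ (o = (3 - 1*1)/4 = (3 - 1)/4 = (¼)*2 = ½ ≈ 0.50000)
I(b) = b + 2*b² (I(b) = (b² + b²) + b = 2*b² + b = b + 2*b²)
n(x) = ½ + 2*x (n(x) = (½ + x) + x = ½ + 2*x)
(1 + n(0))*I(5) = (1 + (½ + 2*0))*(5*(1 + 2*5)) = (1 + (½ + 0))*(5*(1 + 10)) = (1 + ½)*(5*11) = (3/2)*55 = 165/2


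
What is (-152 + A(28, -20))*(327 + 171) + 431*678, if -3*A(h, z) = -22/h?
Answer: 1516567/7 ≈ 2.1665e+5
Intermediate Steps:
A(h, z) = 22/(3*h) (A(h, z) = -(-22)/(3*h) = 22/(3*h))
(-152 + A(28, -20))*(327 + 171) + 431*678 = (-152 + (22/3)/28)*(327 + 171) + 431*678 = (-152 + (22/3)*(1/28))*498 + 292218 = (-152 + 11/42)*498 + 292218 = -6373/42*498 + 292218 = -528959/7 + 292218 = 1516567/7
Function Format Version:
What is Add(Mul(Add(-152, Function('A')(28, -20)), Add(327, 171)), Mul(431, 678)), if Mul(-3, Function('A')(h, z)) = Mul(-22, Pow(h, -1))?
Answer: Rational(1516567, 7) ≈ 2.1665e+5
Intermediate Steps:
Function('A')(h, z) = Mul(Rational(22, 3), Pow(h, -1)) (Function('A')(h, z) = Mul(Rational(-1, 3), Mul(-22, Pow(h, -1))) = Mul(Rational(22, 3), Pow(h, -1)))
Add(Mul(Add(-152, Function('A')(28, -20)), Add(327, 171)), Mul(431, 678)) = Add(Mul(Add(-152, Mul(Rational(22, 3), Pow(28, -1))), Add(327, 171)), Mul(431, 678)) = Add(Mul(Add(-152, Mul(Rational(22, 3), Rational(1, 28))), 498), 292218) = Add(Mul(Add(-152, Rational(11, 42)), 498), 292218) = Add(Mul(Rational(-6373, 42), 498), 292218) = Add(Rational(-528959, 7), 292218) = Rational(1516567, 7)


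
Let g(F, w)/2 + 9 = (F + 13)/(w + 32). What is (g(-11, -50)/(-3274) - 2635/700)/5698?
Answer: -704801/1068437160 ≈ -0.00065966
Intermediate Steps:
g(F, w) = -18 + 2*(13 + F)/(32 + w) (g(F, w) = -18 + 2*((F + 13)/(w + 32)) = -18 + 2*((13 + F)/(32 + w)) = -18 + 2*(13 + F)/(32 + w))
(g(-11, -50)/(-3274) - 2635/700)/5698 = ((2*(-275 - 11 - 9*(-50))/(32 - 50))/(-3274) - 2635/700)/5698 = ((2*(-275 - 11 + 450)/(-18))*(-1/3274) - 2635*1/700)*(1/5698) = ((2*(-1/18)*164)*(-1/3274) - 527/140)*(1/5698) = (-164/9*(-1/3274) - 527/140)*(1/5698) = (82/14733 - 527/140)*(1/5698) = -7752811/2062620*1/5698 = -704801/1068437160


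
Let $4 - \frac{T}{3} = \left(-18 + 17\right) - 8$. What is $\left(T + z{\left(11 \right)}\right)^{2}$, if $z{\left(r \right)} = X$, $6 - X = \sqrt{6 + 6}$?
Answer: $2037 - 180 \sqrt{3} \approx 1725.2$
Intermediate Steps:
$X = 6 - 2 \sqrt{3}$ ($X = 6 - \sqrt{6 + 6} = 6 - \sqrt{12} = 6 - 2 \sqrt{3} \approx 2.5359$)
$T = 39$ ($T = 12 - 3 \left(\left(-18 + 17\right) - 8\right) = 12 - 3 \left(-1 - 8\right) = 12 - -27 = 12 + 27 = 39$)
$z{\left(r \right)} = 6 - 2 \sqrt{3}$
$\left(T + z{\left(11 \right)}\right)^{2} = \left(39 + \left(6 - 2 \sqrt{3}\right)\right)^{2} = \left(45 - 2 \sqrt{3}\right)^{2}$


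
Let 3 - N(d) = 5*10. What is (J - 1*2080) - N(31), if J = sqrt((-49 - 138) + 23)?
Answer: -2033 + 2*I*sqrt(41) ≈ -2033.0 + 12.806*I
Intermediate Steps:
N(d) = -47 (N(d) = 3 - 5*10 = 3 - 1*50 = 3 - 50 = -47)
J = 2*I*sqrt(41) (J = sqrt(-187 + 23) = sqrt(-164) = 2*I*sqrt(41) ≈ 12.806*I)
(J - 1*2080) - N(31) = (2*I*sqrt(41) - 1*2080) - 1*(-47) = (2*I*sqrt(41) - 2080) + 47 = (-2080 + 2*I*sqrt(41)) + 47 = -2033 + 2*I*sqrt(41)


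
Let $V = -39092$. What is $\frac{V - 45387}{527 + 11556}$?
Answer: $- \frac{84479}{12083} \approx -6.9916$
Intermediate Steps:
$\frac{V - 45387}{527 + 11556} = \frac{-39092 - 45387}{527 + 11556} = - \frac{84479}{12083}$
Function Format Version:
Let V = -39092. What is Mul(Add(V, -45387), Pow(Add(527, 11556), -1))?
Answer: Rational(-84479, 12083) ≈ -6.9916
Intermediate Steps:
Mul(Add(V, -45387), Pow(Add(527, 11556), -1)) = Mul(Add(-39092, -45387), Pow(Add(527, 11556), -1)) = Mul(-84479, Pow(12083, -1)) = Mul(-84479, Rational(1, 12083)) = Rational(-84479, 12083)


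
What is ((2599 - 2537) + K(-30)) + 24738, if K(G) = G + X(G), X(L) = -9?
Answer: 24761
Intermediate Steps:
K(G) = -9 + G (K(G) = G - 9 = -9 + G)
((2599 - 2537) + K(-30)) + 24738 = ((2599 - 2537) + (-9 - 30)) + 24738 = (62 - 39) + 24738 = 23 + 24738 = 24761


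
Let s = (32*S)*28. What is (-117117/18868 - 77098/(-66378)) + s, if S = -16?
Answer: -8980506959053/626210052 ≈ -14341.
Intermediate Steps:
s = -14336 (s = (32*(-16))*28 = -512*28 = -14336)
(-117117/18868 - 77098/(-66378)) + s = (-117117/18868 - 77098/(-66378)) - 14336 = (-117117*1/18868 - 77098*(-1/66378)) - 14336 = (-117117/18868 + 38549/33189) - 14336 = -3159653581/626210052 - 14336 = -8980506959053/626210052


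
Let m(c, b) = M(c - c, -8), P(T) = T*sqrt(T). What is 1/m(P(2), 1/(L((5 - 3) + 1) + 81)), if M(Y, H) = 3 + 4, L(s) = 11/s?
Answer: 1/7 ≈ 0.14286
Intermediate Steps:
M(Y, H) = 7
P(T) = T**(3/2)
m(c, b) = 7
1/m(P(2), 1/(L((5 - 3) + 1) + 81)) = 1/7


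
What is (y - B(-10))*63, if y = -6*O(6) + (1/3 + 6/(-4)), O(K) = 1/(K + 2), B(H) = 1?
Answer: -735/4 ≈ -183.75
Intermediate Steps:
O(K) = 1/(2 + K)
y = -23/12 (y = -6/(2 + 6) + (1/3 + 6/(-4)) = -6/8 + (1*(⅓) + 6*(-¼)) = -6*⅛ + (⅓ - 3/2) = -¾ - 7/6 = -23/12 ≈ -1.9167)
(y - B(-10))*63 = (-23/12 - 1*1)*63 = (-23/12 - 1)*63 = -35/12*63 = -735/4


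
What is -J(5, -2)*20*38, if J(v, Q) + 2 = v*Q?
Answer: 9120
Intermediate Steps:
J(v, Q) = -2 + Q*v (J(v, Q) = -2 + v*Q = -2 + Q*v)
-J(5, -2)*20*38 = -(-2 - 2*5)*20*38 = -(-2 - 10)*20*38 = -(-12*20)*38 = -(-240)*38 = -1*(-9120) = 9120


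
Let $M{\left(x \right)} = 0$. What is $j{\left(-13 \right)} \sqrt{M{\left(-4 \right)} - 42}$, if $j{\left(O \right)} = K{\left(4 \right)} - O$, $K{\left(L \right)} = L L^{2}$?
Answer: $77 i \sqrt{42} \approx 499.02 i$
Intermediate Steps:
$K{\left(L \right)} = L^{3}$
$j{\left(O \right)} = 64 - O$ ($j{\left(O \right)} = 4^{3} - O = 64 - O$)
$j{\left(-13 \right)} \sqrt{M{\left(-4 \right)} - 42} = \left(64 - -13\right) \sqrt{0 - 42} = \left(64 + 13\right) \sqrt{0 - 42} = 77 \sqrt{-42} = 77 i \sqrt{42}$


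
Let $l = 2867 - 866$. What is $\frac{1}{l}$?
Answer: $\frac{1}{2001} \approx 0.00049975$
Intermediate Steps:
$l = 2001$ ($l = 2867 - 866 = 2001$)
$\frac{1}{l} = \frac{1}{2001}$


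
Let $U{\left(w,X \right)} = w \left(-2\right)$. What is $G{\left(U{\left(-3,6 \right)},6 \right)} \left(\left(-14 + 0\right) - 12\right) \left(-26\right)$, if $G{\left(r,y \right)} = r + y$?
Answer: $8112$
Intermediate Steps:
$U{\left(w,X \right)} = - 2 w$
$G{\left(U{\left(-3,6 \right)},6 \right)} \left(\left(-14 + 0\right) - 12\right) \left(-26\right) = \left(\left(-2\right) \left(-3\right) + 6\right) \left(\left(-14 + 0\right) - 12\right) \left(-26\right) = \left(6 + 6\right) \left(-14 - 12\right) \left(-26\right) = 12 \left(-26\right) \left(-26\right) = \left(-312\right) \left(-26\right) = 8112$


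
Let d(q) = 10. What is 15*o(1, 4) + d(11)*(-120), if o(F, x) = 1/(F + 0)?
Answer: -1185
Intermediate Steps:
o(F, x) = 1/F
15*o(1, 4) + d(11)*(-120) = 15/1 + 10*(-120) = 15*1 - 1200 = 15 - 1200 = -1185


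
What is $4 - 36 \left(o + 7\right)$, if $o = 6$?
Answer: $-464$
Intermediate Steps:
$4 - 36 \left(o + 7\right) = 4 - 36 \left(6 + 7\right) = 4 - 468 = -464$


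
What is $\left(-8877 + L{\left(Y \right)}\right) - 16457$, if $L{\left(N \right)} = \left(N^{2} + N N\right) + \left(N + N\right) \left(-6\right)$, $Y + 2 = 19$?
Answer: $-24960$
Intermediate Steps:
$Y = 17$ ($Y = -2 + 19 = 17$)
$L{\left(N \right)} = - 12 N + 2 N^{2}$ ($L{\left(N \right)} = \left(N^{2} + N^{2}\right) + 2 N \left(-6\right) = 2 N^{2} - 12 N = - 12 N + 2 N^{2}$)
$\left(-8877 + L{\left(Y \right)}\right) - 16457 = \left(-8877 + 2 \cdot 17 \left(-6 + 17\right)\right) - 16457 = \left(-8877 + 2 \cdot 17 \cdot 11\right) - 16457 = \left(-8877 + 374\right) - 16457 = -8503 - 16457 = -24960$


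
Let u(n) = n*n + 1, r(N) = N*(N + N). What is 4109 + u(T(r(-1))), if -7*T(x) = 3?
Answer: 201399/49 ≈ 4110.2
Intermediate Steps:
r(N) = 2*N² (r(N) = N*(2*N) = 2*N²)
T(x) = -3/7 (T(x) = -⅐*3 = -3/7)
u(n) = 1 + n² (u(n) = n² + 1 = 1 + n²)
4109 + u(T(r(-1))) = 4109 + (1 + (-3/7)²) = 4109 + (1 + 9/49) = 4109 + 58/49 = 201399/49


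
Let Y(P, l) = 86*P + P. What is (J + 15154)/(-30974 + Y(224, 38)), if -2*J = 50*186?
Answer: -5252/5743 ≈ -0.91451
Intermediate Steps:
Y(P, l) = 87*P
J = -4650 (J = -25*186 = -½*9300 = -4650)
(J + 15154)/(-30974 + Y(224, 38)) = (-4650 + 15154)/(-30974 + 87*224) = 10504/(-30974 + 19488) = 10504/(-11486) = 10504*(-1/11486) = -5252/5743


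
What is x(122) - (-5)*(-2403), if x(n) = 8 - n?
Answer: -12129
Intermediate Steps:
x(122) - (-5)*(-2403) = (8 - 1*122) - (-5)*(-2403) = (8 - 122) - 1*12015 = -114 - 12015 = -12129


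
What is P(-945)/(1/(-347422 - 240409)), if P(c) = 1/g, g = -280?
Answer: 587831/280 ≈ 2099.4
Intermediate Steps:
P(c) = -1/280 (P(c) = 1/(-280) = -1/280)
P(-945)/(1/(-347422 - 240409)) = -1/(280*(1/(-347422 - 240409))) = -1/(280*(1/(-587831))) = -1/(280*(-1/587831)) = -1/280*(-587831) = 587831/280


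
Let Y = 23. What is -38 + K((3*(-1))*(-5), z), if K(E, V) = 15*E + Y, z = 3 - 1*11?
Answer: 210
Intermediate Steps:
z = -8 (z = 3 - 11 = -8)
K(E, V) = 23 + 15*E (K(E, V) = 15*E + 23 = 23 + 15*E)
-38 + K((3*(-1))*(-5), z) = -38 + (23 + 15*((3*(-1))*(-5))) = -38 + (23 + 15*(-3*(-5))) = -38 + (23 + 15*15) = -38 + (23 + 225) = -38 + 248 = 210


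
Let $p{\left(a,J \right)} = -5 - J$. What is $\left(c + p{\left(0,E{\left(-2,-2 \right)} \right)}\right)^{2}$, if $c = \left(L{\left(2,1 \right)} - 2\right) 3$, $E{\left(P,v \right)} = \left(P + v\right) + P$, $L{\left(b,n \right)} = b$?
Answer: $1$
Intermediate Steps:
$E{\left(P,v \right)} = v + 2 P$
$c = 0$ ($c = \left(2 - 2\right) 3 = 0 \cdot 3 = 0$)
$\left(c + p{\left(0,E{\left(-2,-2 \right)} \right)}\right)^{2} = \left(0 - \left(3 - 4\right)\right)^{2} = \left(0 - -1\right)^{2} = \left(0 + \left(-5 + 6\right)\right)^{2} = \left(0 + 1\right)^{2} = 1^{2} = 1$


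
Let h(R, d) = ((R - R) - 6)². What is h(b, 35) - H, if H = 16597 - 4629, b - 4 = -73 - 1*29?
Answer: -11932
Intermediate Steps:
b = -98 (b = 4 + (-73 - 1*29) = 4 + (-73 - 29) = 4 - 102 = -98)
h(R, d) = 36 (h(R, d) = (0 - 6)² = (-6)² = 36)
H = 11968
h(b, 35) - H = 36 - 1*11968 = 36 - 11968 = -11932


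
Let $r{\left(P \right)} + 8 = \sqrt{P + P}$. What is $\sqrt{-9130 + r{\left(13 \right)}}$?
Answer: $\sqrt{-9138 + \sqrt{26}} \approx 95.566 i$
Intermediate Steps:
$r{\left(P \right)} = -8 + \sqrt{2} \sqrt{P}$ ($r{\left(P \right)} = -8 + \sqrt{P + P} = -8 + \sqrt{2 P} = -8 + \sqrt{2} \sqrt{P}$)
$\sqrt{-9130 + r{\left(13 \right)}} = \sqrt{-9130 - \left(8 - \sqrt{2} \sqrt{13}\right)} = \sqrt{-9130 - \left(8 - \sqrt{26}\right)} = \sqrt{-9138 + \sqrt{26}}$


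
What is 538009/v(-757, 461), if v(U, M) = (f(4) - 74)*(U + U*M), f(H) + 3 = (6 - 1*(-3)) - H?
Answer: 538009/25180848 ≈ 0.021366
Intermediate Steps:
f(H) = 6 - H (f(H) = -3 + ((6 - 1*(-3)) - H) = -3 + ((6 + 3) - H) = -3 + (9 - H) = 6 - H)
v(U, M) = -72*U - 72*M*U (v(U, M) = ((6 - 1*4) - 74)*(U + U*M) = ((6 - 4) - 74)*(U + M*U) = (2 - 74)*(U + M*U) = -72*(U + M*U) = -72*U - 72*M*U)
538009/v(-757, 461) = 538009/((-72*(-757)*(1 + 461))) = 538009/((-72*(-757)*462)) = 538009/25180848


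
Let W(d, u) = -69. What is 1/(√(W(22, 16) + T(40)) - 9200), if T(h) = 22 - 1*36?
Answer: -9200/84640083 - I*√83/84640083 ≈ -0.0001087 - 1.0764e-7*I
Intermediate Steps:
T(h) = -14 (T(h) = 22 - 36 = -14)
1/(√(W(22, 16) + T(40)) - 9200) = 1/(√(-69 - 14) - 9200) = 1/(√(-83) - 9200) = 1/(I*√83 - 9200) = 1/(-9200 + I*√83)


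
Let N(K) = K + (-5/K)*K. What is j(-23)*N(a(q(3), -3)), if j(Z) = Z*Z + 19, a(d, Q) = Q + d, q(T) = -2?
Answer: -5480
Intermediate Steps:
j(Z) = 19 + Z² (j(Z) = Z² + 19 = 19 + Z²)
N(K) = -5 + K (N(K) = K - 5 = -5 + K)
j(-23)*N(a(q(3), -3)) = (19 + (-23)²)*(-5 + (-3 - 2)) = (19 + 529)*(-5 - 5) = 548*(-10) = -5480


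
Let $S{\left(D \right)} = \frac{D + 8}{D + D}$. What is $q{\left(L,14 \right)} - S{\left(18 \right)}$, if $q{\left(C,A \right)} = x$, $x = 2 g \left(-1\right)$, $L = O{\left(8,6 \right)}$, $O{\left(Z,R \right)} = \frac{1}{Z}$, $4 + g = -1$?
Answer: $\frac{167}{18} \approx 9.2778$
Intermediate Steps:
$g = -5$ ($g = -4 - 1 = -5$)
$L = \frac{1}{8} \approx 0.125$
$x = 10$ ($x = 2 \left(-5\right) \left(-1\right) = \left(-10\right) \left(-1\right) = 10$)
$S{\left(D \right)} = \frac{8 + D}{2 D}$
$q{\left(C,A \right)} = 10$
$q{\left(L,14 \right)} - S{\left(18 \right)} = 10 - \frac{8 + 18}{2 \cdot 18} = 10 - \frac{1}{2} \cdot \frac{1}{18} \cdot 26 = 10 - \frac{13}{18} = \frac{167}{18}$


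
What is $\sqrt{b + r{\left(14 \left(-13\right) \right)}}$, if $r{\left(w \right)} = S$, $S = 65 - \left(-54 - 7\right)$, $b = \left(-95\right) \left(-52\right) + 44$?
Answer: $\sqrt{5110} \approx 71.484$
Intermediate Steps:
$b = 4984$ ($b = 4940 + 44 = 4984$)
$S = 126$ ($S = 65 - \left(-54 - 7\right) = 65 - -61 = 65 + 61 = 126$)
$r{\left(w \right)} = 126$
$\sqrt{b + r{\left(14 \left(-13\right) \right)}} = \sqrt{4984 + 126} = \sqrt{5110}$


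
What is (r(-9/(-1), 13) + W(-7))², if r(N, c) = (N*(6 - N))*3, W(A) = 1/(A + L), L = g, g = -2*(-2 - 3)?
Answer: 58564/9 ≈ 6507.1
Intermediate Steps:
g = 10 (g = -2*(-5) = 10)
L = 10
W(A) = 1/(10 + A) (W(A) = 1/(A + 10) = 1/(10 + A))
r(N, c) = 3*N*(6 - N)
(r(-9/(-1), 13) + W(-7))² = (3*(-9/(-1))*(6 - (-9)/(-1)) + 1/(10 - 7))² = (3*(-9*(-1))*(6 - (-9)*(-1)) + 1/3)² = (3*9*(6 - 1*9) + ⅓)² = (3*9*(6 - 9) + ⅓)² = (3*9*(-3) + ⅓)² = (-81 + ⅓)² = (-242/3)² = 58564/9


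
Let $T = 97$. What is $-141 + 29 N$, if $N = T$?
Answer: $2672$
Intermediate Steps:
$N = 97$
$-141 + 29 N = -141 + 29 \cdot 97 = -141 + 2813 = 2672$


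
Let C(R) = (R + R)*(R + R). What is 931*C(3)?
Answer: 33516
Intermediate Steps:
C(R) = 4*R² (C(R) = (2*R)*(2*R) = 4*R²)
931*C(3) = 931*(4*3²) = 931*(4*9) = 931*36 = 33516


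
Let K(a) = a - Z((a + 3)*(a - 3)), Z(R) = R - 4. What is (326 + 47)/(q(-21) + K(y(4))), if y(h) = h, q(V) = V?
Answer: -373/20 ≈ -18.650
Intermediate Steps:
Z(R) = -4 + R
K(a) = 4 + a - (-3 + a)*(3 + a) (K(a) = a - (-4 + (a + 3)*(a - 3)) = a - (-4 + (3 + a)*(-3 + a)) = a - (-4 + (-3 + a)*(3 + a)) = a + (4 - (-3 + a)*(3 + a)) = 4 + a - (-3 + a)*(3 + a))
(326 + 47)/(q(-21) + K(y(4))) = (326 + 47)/(-21 + (13 + 4 - 1*4**2)) = 373/(-21 + (13 + 4 - 1*16)) = 373/(-21 + (13 + 4 - 16)) = 373/(-21 + 1) = 373/(-20) = 373*(-1/20) = -373/20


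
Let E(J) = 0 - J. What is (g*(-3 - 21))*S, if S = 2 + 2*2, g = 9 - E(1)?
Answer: -1440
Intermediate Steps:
E(J) = -J
g = 10 (g = 9 - (-1) = 9 - 1*(-1) = 9 + 1 = 10)
S = 6 (S = 2 + 4 = 6)
(g*(-3 - 21))*S = (10*(-3 - 21))*6 = (10*(-24))*6 = -240*6 = -1440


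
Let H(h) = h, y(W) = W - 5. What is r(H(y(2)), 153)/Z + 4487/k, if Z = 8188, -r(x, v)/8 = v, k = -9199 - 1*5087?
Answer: -13556405/29243442 ≈ -0.46357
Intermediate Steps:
y(W) = -5 + W
k = -14286 (k = -9199 - 5087 = -14286)
r(x, v) = -8*v
r(H(y(2)), 153)/Z + 4487/k = -8*153/8188 + 4487/(-14286) = -1224*1/8188 + 4487*(-1/14286) = -306/2047 - 4487/14286 = -13556405/29243442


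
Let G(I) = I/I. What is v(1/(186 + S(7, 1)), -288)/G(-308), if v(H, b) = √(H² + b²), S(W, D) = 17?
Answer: √3418039297/203 ≈ 288.00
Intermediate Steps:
G(I) = 1
v(1/(186 + S(7, 1)), -288)/G(-308) = √((1/(186 + 17))² + (-288)²)/1 = √((1/203)² + 82944)*1 = √(1/41209 + 82944)*1 = √(3418039297/41209)*1 = (√3418039297/203)*1 = √3418039297/203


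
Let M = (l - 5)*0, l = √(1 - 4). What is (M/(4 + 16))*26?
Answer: 0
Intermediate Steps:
l = I*√3 (l = √(-3) = I*√3 ≈ 1.732*I)
M = 0 (M = (I*√3 - 5)*0 = (-5 + I*√3)*0 = 0)
(M/(4 + 16))*26 = (0/(4 + 16))*26 = (0/20)*26 = ((1/20)*0)*26 = 0*26 = 0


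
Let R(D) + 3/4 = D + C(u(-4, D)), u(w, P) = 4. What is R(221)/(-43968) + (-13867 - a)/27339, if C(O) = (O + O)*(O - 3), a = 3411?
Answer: -340408547/534240512 ≈ -0.63718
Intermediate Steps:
C(O) = 2*O*(-3 + O) (C(O) = (2*O)*(-3 + O) = 2*O*(-3 + O))
R(D) = 29/4 + D (R(D) = -¾ + (D + 2*4*(-3 + 4)) = -¾ + (D + 2*4*1) = -¾ + (D + 8) = -¾ + (8 + D) = 29/4 + D)
R(221)/(-43968) + (-13867 - a)/27339 = (29/4 + 221)/(-43968) + (-13867 - 1*3411)/27339 = (913/4)*(-1/43968) + (-13867 - 3411)*(1/27339) = -913/175872 - 17278*1/27339 = -913/175872 - 17278/27339 = -340408547/534240512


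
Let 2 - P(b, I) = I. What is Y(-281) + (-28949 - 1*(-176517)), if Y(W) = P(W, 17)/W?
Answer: 41466623/281 ≈ 1.4757e+5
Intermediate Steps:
P(b, I) = 2 - I
Y(W) = -15/W (Y(W) = (2 - 1*17)/W = (2 - 17)/W = -15/W)
Y(-281) + (-28949 - 1*(-176517)) = -15/(-281) + (-28949 - 1*(-176517)) = -15*(-1/281) + (-28949 + 176517) = 15/281 + 147568 = 41466623/281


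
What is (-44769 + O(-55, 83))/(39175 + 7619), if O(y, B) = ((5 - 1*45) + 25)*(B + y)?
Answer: -15063/15598 ≈ -0.96570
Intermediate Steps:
O(y, B) = -15*B - 15*y (O(y, B) = ((5 - 45) + 25)*(B + y) = (-40 + 25)*(B + y) = -15*(B + y) = -15*B - 15*y)
(-44769 + O(-55, 83))/(39175 + 7619) = (-44769 + (-15*83 - 15*(-55)))/(39175 + 7619) = (-44769 + (-1245 + 825))/46794 = (-44769 - 420)*(1/46794) = -45189*1/46794 = -15063/15598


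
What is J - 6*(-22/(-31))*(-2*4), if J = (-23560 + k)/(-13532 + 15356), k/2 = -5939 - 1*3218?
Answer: 104675/9424 ≈ 11.107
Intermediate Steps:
k = -18314 (k = 2*(-5939 - 1*3218) = 2*(-5939 - 3218) = 2*(-9157) = -18314)
J = -6979/304 (J = (-23560 - 18314)/(-13532 + 15356) = -41874/1824 = -41874*1/1824 = -6979/304 ≈ -22.957)
J - 6*(-22/(-31))*(-2*4) = -6979/304 - 6*(-22/(-31))*(-2*4) = -6979/304 - 6*(-22*(-1/31))*(-8) = -6979/304 - 6*(22/31)*(-8) = -6979/304 - 132*(-8)/31 = -6979/304 - 1*(-1056/31) = -6979/304 + 1056/31 = 104675/9424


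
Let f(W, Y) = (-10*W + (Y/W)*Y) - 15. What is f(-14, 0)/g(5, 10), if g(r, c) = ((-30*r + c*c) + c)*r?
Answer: -5/8 ≈ -0.62500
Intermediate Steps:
g(r, c) = r*(c + c² - 30*r) (g(r, c) = ((-30*r + c²) + c)*r = ((c² - 30*r) + c)*r = (c + c² - 30*r)*r = r*(c + c² - 30*r))
f(W, Y) = -15 - 10*W + Y²/W (f(W, Y) = (-10*W + Y²/W) - 15 = -15 - 10*W + Y²/W)
f(-14, 0)/g(5, 10) = (-15 - 10*(-14) + 0²/(-14))/((5*(10 + 10² - 30*5))) = (-15 + 140 - 1/14*0)/((5*(10 + 100 - 150))) = (-15 + 140 + 0)/((5*(-40))) = 125/(-200) = 125*(-1/200) = -5/8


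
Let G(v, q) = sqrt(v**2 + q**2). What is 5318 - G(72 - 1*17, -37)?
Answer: 5318 - 13*sqrt(26) ≈ 5251.7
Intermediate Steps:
G(v, q) = sqrt(q**2 + v**2)
5318 - G(72 - 1*17, -37) = 5318 - sqrt((-37)**2 + (72 - 1*17)**2) = 5318 - sqrt(1369 + (72 - 17)**2) = 5318 - sqrt(1369 + 55**2) = 5318 - sqrt(1369 + 3025) = 5318 - sqrt(4394) = 5318 - 13*sqrt(26)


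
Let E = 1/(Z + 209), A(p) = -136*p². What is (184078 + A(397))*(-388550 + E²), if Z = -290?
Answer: 6019336491839506/729 ≈ 8.2570e+12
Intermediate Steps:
E = -1/81 (E = 1/(-290 + 209) = 1/(-81) = -1/81 ≈ -0.012346)
(184078 + A(397))*(-388550 + E²) = (184078 - 136*397²)*(-388550 + (-1/81)²) = (184078 - 136*157609)*(-388550 + 1/6561) = (184078 - 21434824)*(-2549276549/6561) = -21250746*(-2549276549/6561) = 6019336491839506/729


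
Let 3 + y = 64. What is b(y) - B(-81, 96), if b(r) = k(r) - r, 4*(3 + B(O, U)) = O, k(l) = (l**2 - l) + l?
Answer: 14733/4 ≈ 3683.3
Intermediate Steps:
k(l) = l**2
B(O, U) = -3 + O/4
y = 61 (y = -3 + 64 = 61)
b(r) = r**2 - r
b(y) - B(-81, 96) = 61*(-1 + 61) - (-3 + (1/4)*(-81)) = 61*60 - (-3 - 81/4) = 3660 - 1*(-93/4) = 3660 + 93/4 = 14733/4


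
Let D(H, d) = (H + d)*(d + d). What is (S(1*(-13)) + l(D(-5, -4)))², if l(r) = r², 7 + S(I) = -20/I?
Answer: 4532117041/169 ≈ 2.6817e+7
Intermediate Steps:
D(H, d) = 2*d*(H + d) (D(H, d) = (H + d)*(2*d) = 2*d*(H + d))
S(I) = -7 - 20/I
(S(1*(-13)) + l(D(-5, -4)))² = ((-7 - 20/(1*(-13))) + (2*(-4)*(-5 - 4))²)² = ((-7 - 20/(-13)) + (2*(-4)*(-9))²)² = ((-7 - 20*(-1/13)) + 72²)² = ((-7 + 20/13) + 5184)² = (-71/13 + 5184)² = (67321/13)² = 4532117041/169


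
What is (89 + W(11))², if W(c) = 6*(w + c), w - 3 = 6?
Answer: 43681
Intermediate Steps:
w = 9 (w = 3 + 6 = 9)
W(c) = 54 + 6*c (W(c) = 6*(9 + c) = 54 + 6*c)
(89 + W(11))² = (89 + (54 + 6*11))² = (89 + (54 + 66))² = (89 + 120)² = 209² = 43681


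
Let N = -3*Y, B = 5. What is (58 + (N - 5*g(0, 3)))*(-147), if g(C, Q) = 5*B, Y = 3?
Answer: 11172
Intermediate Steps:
N = -9 (N = -3*3 = -9)
g(C, Q) = 25 (g(C, Q) = 5*5 = 25)
(58 + (N - 5*g(0, 3)))*(-147) = (58 + (-9 - 5*25))*(-147) = (58 + (-9 - 125))*(-147) = (58 - 134)*(-147) = -76*(-147) = 11172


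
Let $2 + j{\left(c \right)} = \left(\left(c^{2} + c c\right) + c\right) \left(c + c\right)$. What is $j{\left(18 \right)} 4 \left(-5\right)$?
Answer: $-479480$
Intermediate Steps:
$j{\left(c \right)} = -2 + 2 c \left(c + 2 c^{2}\right)$ ($j{\left(c \right)} = -2 + \left(\left(c^{2} + c c\right) + c\right) \left(c + c\right) = -2 + \left(\left(c^{2} + c^{2}\right) + c\right) 2 c = -2 + \left(2 c^{2} + c\right) 2 c = -2 + \left(c + 2 c^{2}\right) 2 c = -2 + 2 c \left(c + 2 c^{2}\right)$)
$j{\left(18 \right)} 4 \left(-5\right) = \left(-2 + 2 \cdot 18^{2} + 4 \cdot 18^{3}\right) 4 \left(-5\right) = \left(-2 + 2 \cdot 324 + 4 \cdot 5832\right) \left(-20\right) = \left(-2 + 648 + 23328\right) \left(-20\right) = 23974 \left(-20\right) = -479480$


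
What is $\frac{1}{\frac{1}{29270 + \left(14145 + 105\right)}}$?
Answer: $43520$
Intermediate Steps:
$\frac{1}{\frac{1}{29270 + \left(14145 + 105\right)}} = \frac{1}{\frac{1}{29270 + 14250}} = \frac{1}{\frac{1}{43520}} = 43520$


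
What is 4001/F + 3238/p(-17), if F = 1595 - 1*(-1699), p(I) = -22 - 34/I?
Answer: -1323244/8235 ≈ -160.69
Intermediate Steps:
F = 3294 (F = 1595 + 1699 = 3294)
4001/F + 3238/p(-17) = 4001/3294 + 3238/(-22 - 34/(-17)) = 4001*(1/3294) + 3238/(-22 - 34*(-1/17)) = 4001/3294 + 3238/(-22 + 2) = 4001/3294 + 3238/(-20) = 4001/3294 + 3238*(-1/20) = 4001/3294 - 1619/10 = -1323244/8235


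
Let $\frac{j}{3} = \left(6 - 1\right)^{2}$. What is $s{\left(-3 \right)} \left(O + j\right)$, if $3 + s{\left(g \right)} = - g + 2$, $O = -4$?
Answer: $142$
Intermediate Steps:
$j = 75$ ($j = 3 \left(6 - 1\right)^{2} = 3 \cdot 5^{2} = 3 \cdot 25 = 75$)
$s{\left(g \right)} = -1 - g$ ($s{\left(g \right)} = -3 - \left(-2 + g\right) = -1 - g$)
$s{\left(-3 \right)} \left(O + j\right) = \left(-1 - -3\right) \left(-4 + 75\right) = \left(-1 + 3\right) 71 = 2 \cdot 71 = 142$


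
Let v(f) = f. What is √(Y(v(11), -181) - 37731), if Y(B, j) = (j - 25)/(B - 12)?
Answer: 5*I*√1501 ≈ 193.71*I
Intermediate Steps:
Y(B, j) = (-25 + j)/(-12 + B)
√(Y(v(11), -181) - 37731) = √((-25 - 181)/(-12 + 11) - 37731) = √(-206/(-1) - 37731) = √(-1*(-206) - 37731) = √(206 - 37731) = √(-37525) = 5*I*√1501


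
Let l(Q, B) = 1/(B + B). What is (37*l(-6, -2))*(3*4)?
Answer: -111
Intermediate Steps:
l(Q, B) = 1/(2*B)
(37*l(-6, -2))*(3*4) = (37*((1/2)/(-2)))*(3*4) = (37*((1/2)*(-1/2)))*12 = (37*(-1/4))*12 = -37/4*12 = -111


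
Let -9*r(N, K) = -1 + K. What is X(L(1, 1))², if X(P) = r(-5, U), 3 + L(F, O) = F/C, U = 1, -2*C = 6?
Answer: 0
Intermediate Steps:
C = -3 (C = -½*6 = -3)
r(N, K) = ⅑ - K/9 (r(N, K) = -(-1 + K)/9 = ⅑ - K/9)
L(F, O) = -3 - F/3 (L(F, O) = -3 + F/(-3) = -3 + F*(-⅓) = -3 - F/3)
X(P) = 0 (X(P) = ⅑ - ⅑*1 = ⅑ - ⅑ = 0)
X(L(1, 1))² = 0² = 0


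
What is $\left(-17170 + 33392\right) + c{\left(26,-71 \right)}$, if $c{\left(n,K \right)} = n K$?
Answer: $14376$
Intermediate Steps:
$c{\left(n,K \right)} = K n$
$\left(-17170 + 33392\right) + c{\left(26,-71 \right)} = \left(-17170 + 33392\right) - 1846 = 16222 - 1846 = 14376$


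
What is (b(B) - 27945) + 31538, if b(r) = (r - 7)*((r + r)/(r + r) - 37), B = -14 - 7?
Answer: 4601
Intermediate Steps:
B = -21
b(r) = 252 - 36*r (b(r) = (-7 + r)*((2*r)/((2*r)) - 37) = (-7 + r)*((2*r)*(1/(2*r)) - 37) = (-7 + r)*(1 - 37) = (-7 + r)*(-36) = 252 - 36*r)
(b(B) - 27945) + 31538 = ((252 - 36*(-21)) - 27945) + 31538 = ((252 + 756) - 27945) + 31538 = (1008 - 27945) + 31538 = -26937 + 31538 = 4601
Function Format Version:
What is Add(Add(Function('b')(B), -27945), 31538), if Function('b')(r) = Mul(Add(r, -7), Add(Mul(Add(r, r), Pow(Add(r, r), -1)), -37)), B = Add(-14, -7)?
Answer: 4601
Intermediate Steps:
B = -21
Function('b')(r) = Add(252, Mul(-36, r)) (Function('b')(r) = Mul(Add(-7, r), Add(Mul(Mul(2, r), Pow(Mul(2, r), -1)), -37)) = Mul(Add(-7, r), Add(Mul(Mul(2, r), Mul(Rational(1, 2), Pow(r, -1))), -37)) = Mul(Add(-7, r), Add(1, -37)) = Mul(Add(-7, r), -36) = Add(252, Mul(-36, r)))
Add(Add(Function('b')(B), -27945), 31538) = Add(Add(Add(252, Mul(-36, -21)), -27945), 31538) = Add(Add(Add(252, 756), -27945), 31538) = Add(Add(1008, -27945), 31538) = Add(-26937, 31538) = 4601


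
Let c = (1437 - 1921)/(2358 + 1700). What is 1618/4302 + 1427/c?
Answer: -6227773055/520542 ≈ -11964.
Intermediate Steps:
c = -242/2029 (c = -484/4058 = -484*1/4058 = -242/2029 ≈ -0.11927)
1618/4302 + 1427/c = 1618/4302 + 1427/(-242/2029) = 1618*(1/4302) + 1427*(-2029/242) = 809/2151 - 2895383/242 = -6227773055/520542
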